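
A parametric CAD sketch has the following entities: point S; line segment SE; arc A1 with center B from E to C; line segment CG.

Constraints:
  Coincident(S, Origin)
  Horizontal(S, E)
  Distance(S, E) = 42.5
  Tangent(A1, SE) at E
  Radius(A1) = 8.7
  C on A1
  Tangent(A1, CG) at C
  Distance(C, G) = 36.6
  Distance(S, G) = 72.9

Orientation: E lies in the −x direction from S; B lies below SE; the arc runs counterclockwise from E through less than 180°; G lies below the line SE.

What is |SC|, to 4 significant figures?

51.41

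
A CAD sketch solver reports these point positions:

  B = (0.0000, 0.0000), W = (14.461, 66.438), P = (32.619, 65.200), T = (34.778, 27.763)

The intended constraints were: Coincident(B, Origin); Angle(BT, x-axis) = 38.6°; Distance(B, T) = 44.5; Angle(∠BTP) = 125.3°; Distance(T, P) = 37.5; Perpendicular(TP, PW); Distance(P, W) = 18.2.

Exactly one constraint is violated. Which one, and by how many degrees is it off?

Perpendicular(TP, PW) — off by 7.20°.

B = (0.00, 0.00) ✓; BT at 38.60° ✓; |BT| = 44.50 ✓; ∠BTP = 125.3° ✓; |TP| = 37.50 ✓; ∠(TP, PW) = 82.80° ✗; |PW| = 18.20 ✓.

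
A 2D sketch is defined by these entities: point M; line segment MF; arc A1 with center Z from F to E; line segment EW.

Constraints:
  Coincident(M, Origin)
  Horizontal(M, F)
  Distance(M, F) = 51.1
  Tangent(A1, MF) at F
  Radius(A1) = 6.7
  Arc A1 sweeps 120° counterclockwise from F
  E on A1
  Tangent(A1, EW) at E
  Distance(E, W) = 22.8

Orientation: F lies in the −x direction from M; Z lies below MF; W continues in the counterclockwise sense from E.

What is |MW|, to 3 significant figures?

54.4

M is at the origin; MF is horizontal with |MF| = 51.1 and F on the −x side, so F = (-51.1, 0.00). The tangent condition forces ZF to be normal to MF, so Z = F + (0, -6.7) = (-51.1, -6.70). On A1, F sits at bearing 90° from Z; a 120° counterclockwise sweep puts E at bearing 210°, so E = Z + 6.7·(cos 210°, sin 210°) = (-56.9, -10.1). A1 meets EW tangentially, so ZE is at right angles to EW, so EW runs along (−sin 210°, cos 210°); with |EW| = 22.8, W = (-45.5, -29.8). Then |MW| = |W − M| = 54.4.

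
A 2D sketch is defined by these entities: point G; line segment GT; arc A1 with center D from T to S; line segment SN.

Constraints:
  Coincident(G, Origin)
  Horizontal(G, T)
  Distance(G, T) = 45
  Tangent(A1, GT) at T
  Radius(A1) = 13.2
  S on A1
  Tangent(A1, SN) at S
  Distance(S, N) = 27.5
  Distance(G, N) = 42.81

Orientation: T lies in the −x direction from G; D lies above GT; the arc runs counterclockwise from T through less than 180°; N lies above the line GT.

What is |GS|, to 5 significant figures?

33.701

G is at the origin; G and T share the same y with |GT| = 45.0 and T on the −x side, so T = (-45.000, 0.0000). A1 meets GT tangentially, so DT is at right angles to GT, so D = T + (0, 13.2) = (-45.000, 13.200). Since DS ⟂ SN (tangency), |DN| = √(13.2² + 27.5²) = 30.504 regardless of where S sits on A1. So N lies on both circle(G, 42.81) and circle(D, 30.504); the above-GT intersection is N = (-24.077, 35.397). S is the foot of the tangent from N: S = (-32.422, 9.1943).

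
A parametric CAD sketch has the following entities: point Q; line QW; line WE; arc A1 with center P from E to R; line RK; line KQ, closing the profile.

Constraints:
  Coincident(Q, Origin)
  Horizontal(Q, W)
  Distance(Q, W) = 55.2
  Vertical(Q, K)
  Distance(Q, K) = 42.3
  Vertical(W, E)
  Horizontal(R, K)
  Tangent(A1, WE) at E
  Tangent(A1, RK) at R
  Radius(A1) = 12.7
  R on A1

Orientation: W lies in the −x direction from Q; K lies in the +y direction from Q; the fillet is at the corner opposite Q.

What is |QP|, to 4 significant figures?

51.79

Q is at the origin; Q and W share the same y with |QW| = 55.2 and W on the −x side, so W = (-55.20, 0.000). QK is vertical with |QK| = 42.3 and K on the +y side, so K = (0.000, 42.30). The virtual corner opposite Q is at (-55.20, 42.30). Tangency of A1 to WE means the radius PE is perpendicular to WE and tangency of A1 to RK means the radius PR is perpendicular to RK, with radius 12.7, so the center P sits 12.7 in from both sides at P = (-42.50, 29.60). Then |QP| = |P − Q| = 51.79.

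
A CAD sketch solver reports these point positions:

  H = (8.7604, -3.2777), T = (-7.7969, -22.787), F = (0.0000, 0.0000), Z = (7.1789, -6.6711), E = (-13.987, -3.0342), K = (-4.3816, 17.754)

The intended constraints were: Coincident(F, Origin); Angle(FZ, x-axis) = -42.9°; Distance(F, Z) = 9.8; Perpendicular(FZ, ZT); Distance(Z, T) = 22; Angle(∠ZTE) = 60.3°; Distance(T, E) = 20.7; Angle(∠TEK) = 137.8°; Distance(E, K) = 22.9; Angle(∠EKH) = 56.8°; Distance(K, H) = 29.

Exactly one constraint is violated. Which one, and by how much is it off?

Distance(K, H) = 29 — off by 4.20.

F = (0.00, 0.00) ✓; FZ at -42.90° ✓; |FZ| = 9.800 ✓; ∠(FZ, ZT) = 90.00° ✓; |ZT| = 22.00 ✓; ∠ZTE = 60.30° ✓; |TE| = 20.70 ✓; ∠TEK = 137.8° ✓; |EK| = 22.90 ✓; ∠EKH = 56.80° ✓; |KH| = 24.80 ✗.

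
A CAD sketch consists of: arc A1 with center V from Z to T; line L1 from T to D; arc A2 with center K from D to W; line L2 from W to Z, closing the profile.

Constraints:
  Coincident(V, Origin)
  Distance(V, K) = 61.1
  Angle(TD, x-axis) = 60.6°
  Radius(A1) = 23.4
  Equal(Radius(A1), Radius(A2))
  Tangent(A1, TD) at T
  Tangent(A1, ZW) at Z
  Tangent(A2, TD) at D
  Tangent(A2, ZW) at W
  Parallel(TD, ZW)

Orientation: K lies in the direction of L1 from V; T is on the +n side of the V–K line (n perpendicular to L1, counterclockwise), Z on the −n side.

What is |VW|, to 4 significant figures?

65.43

The slot axis is L1's direction at 60.6°, so u = (cos 60.6°, sin 60.6°) = (0.4909, 0.8712) and n = (−sin 60.6°, cos 60.6°) = (-0.8712, 0.4909). V is at the origin and K lies 61.1 along u from V, so K = 61.1·u = (29.99, 53.23). Tangency of A1 to both parallel lines with radius 23.4 puts T and Z at V ± 23.4·n: T = (-20.39, 11.49), Z = (20.39, -11.49). Equal radii place D and W the same way about K: D = K + 23.4·n = (9.608, 64.72), W = K − 23.4·n = (50.38, 41.74). Then |VW| = |W − V| = 65.43.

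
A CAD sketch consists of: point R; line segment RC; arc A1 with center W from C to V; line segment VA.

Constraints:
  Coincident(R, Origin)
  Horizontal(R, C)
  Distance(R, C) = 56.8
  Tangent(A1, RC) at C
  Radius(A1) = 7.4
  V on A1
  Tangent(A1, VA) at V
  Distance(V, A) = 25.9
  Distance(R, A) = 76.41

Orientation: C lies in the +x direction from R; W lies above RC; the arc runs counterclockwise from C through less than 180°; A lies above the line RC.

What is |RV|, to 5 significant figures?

64.265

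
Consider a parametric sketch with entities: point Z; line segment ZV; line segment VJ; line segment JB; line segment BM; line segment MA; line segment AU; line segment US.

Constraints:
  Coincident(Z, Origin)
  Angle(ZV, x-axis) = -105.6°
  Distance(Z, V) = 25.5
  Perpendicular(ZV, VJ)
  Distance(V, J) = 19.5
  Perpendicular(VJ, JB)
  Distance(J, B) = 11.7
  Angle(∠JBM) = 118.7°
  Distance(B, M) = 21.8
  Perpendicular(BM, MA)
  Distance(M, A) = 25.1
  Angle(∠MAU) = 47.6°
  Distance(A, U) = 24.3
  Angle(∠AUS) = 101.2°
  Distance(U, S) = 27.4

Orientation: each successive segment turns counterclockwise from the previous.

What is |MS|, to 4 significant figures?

15.19

∠MAU = 47.6° gives AU at -1.900° from the x-axis; with |AU| = 24.3, U = (6.225, -22.08). ∠AUS = 101.2° gives US at 76.90° from the x-axis; with |US| = 27.4, S = (12.44, 4.607). Then |MS| = |S − M| = 15.19.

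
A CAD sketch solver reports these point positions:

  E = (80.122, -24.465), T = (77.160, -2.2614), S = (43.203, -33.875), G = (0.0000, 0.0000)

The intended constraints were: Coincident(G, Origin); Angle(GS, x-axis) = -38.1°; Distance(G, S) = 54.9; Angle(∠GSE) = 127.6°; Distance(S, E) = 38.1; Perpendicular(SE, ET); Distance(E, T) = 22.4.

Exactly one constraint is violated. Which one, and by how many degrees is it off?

Perpendicular(SE, ET) — off by 6.70°.

G = (0.00, 0.00) ✓; GS at -38.10° ✓; |GS| = 54.90 ✓; ∠GSE = 127.6° ✓; |SE| = 38.10 ✓; ∠(SE, ET) = 83.30° ✗; |ET| = 22.40 ✓.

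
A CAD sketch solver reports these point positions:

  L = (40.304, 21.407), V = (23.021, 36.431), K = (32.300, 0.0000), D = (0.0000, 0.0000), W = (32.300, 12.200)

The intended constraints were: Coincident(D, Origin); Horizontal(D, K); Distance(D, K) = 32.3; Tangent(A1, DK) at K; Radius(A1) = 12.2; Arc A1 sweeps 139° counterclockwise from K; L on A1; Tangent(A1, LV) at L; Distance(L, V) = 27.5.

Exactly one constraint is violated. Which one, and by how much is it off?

Distance(L, V) = 27.5 — off by 4.60.

D = (0.00, 0.00) ✓; D.y = 0.00, K.y = 0.00 ✓; |DK| = 32.30 ✓; ∠(WK, KD) = 90.00° ✓; |WK| = 12.20 ✓; bearing(W→L) − bearing(W→K) = 139.0° ✓; |WL| = 12.20 ✓; ∠(WL, LV) = 90.00° ✓; |LV| = 22.90 ✗.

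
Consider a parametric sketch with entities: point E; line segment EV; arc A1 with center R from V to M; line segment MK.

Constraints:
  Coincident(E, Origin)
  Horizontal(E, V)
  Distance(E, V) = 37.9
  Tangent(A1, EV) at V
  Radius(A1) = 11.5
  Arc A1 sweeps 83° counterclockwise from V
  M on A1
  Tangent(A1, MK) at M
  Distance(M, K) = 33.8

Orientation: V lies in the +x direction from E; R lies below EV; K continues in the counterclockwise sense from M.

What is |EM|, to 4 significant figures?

28.35

E is at the origin; EV is horizontal with |EV| = 37.9 and V on the +x side, so V = (37.90, 0.000). The tangent condition forces RV to be normal to EV, so R = V + (0, -11.5) = (37.90, -11.50). On A1, V sits at bearing 90° from R; an 83° counterclockwise sweep puts M at bearing 173°, so M = R + 11.5·(cos 173°, sin 173°) = (26.49, -10.10). Then |EM| = |M − E| = 28.35.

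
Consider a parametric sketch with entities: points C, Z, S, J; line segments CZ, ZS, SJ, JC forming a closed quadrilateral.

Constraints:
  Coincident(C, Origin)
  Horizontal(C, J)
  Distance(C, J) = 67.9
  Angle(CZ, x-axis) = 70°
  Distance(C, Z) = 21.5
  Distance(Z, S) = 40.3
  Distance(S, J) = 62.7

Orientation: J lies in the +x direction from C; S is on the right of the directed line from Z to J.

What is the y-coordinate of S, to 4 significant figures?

-20.08

Checks: |ZS| = 40.30 ✓; |SJ| = 62.70 ✓.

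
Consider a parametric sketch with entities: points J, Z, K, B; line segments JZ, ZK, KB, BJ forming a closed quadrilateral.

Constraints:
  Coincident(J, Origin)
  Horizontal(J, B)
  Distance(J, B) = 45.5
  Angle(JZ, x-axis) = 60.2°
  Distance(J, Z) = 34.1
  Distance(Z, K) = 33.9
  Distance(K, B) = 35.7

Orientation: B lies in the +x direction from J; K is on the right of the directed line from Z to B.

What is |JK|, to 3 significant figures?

10.6

J is at the origin; J and B share the same y with |JB| = 45.5 and B in +x, so B = (45.5, 0). JZ runs at 60.2° with |JZ| = 34.1, so Z = (16.9, 29.6). K is determined by |ZK| = 33.9 and |KB| = 35.7 together: it lies at the intersection of circle(Z, 33.9) and circle(B, 35.7). With |ZB| = 41.1, the foot of the radical line on ZB is 19.0 from Z and the perpendicular offset is √(33.9² − 19.0²) = 28.1. Taking the right-of-ZB solution: K = (9.98, -3.59).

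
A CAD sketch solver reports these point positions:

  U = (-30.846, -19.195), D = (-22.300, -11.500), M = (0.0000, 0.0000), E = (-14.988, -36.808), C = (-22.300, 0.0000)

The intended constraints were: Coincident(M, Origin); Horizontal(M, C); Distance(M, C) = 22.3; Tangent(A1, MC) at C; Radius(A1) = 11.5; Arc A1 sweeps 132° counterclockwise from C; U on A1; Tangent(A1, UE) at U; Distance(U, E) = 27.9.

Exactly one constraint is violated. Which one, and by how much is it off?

Distance(U, E) = 27.9 — off by 4.20.

M = (0.00, 0.00) ✓; M.y = 0.00, C.y = 0.00 ✓; |MC| = 22.30 ✓; ∠(DC, CM) = 90.00° ✓; |DC| = 11.50 ✓; bearing(D→U) − bearing(D→C) = 132.0° ✓; |DU| = 11.50 ✓; ∠(DU, UE) = 90.00° ✓; |UE| = 23.70 ✗.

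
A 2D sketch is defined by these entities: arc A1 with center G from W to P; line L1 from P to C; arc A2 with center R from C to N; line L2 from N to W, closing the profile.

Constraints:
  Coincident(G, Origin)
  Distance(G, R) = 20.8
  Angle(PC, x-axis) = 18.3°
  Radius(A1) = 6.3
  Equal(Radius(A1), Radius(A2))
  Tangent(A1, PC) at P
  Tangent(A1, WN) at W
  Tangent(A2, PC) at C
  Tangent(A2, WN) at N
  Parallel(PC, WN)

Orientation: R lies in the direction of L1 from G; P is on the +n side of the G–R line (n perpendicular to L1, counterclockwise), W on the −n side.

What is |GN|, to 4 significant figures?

21.73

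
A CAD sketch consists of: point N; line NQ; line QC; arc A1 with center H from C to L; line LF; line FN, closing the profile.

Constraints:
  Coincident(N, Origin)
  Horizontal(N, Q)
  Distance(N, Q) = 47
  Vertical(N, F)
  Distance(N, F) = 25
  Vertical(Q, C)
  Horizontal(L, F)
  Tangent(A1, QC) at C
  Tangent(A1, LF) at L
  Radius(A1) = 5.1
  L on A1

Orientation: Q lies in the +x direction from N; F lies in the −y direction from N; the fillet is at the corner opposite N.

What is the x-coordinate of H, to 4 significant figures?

41.90

N and F share the same x with |NF| = 25.0 and F on the −y side, so F = (0.000, -25.00). The virtual corner opposite N is at (47.00, -25.00). The tangent condition forces HC to be normal to QC and since A1 is tangent to LF there, HL ⟂ LF, with radius 5.1, so the center H sits 5.1 in from both sides at H = (41.90, -19.90). So H.x = 41.90.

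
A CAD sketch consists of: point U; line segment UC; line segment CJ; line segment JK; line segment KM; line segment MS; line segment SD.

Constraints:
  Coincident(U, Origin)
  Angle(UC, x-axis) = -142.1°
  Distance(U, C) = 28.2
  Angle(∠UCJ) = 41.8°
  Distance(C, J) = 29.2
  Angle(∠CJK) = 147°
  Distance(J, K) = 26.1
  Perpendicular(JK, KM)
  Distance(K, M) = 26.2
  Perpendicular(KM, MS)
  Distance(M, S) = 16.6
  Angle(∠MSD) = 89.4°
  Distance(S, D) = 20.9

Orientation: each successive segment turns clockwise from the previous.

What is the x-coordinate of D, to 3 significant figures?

-6.51

KM ⟂ MS, so MS runs at -133°; with |MS| = 16.6, S = (8.55, 0.352). ∠MSD = 89.4° gives SD at 136° from the x-axis; with |SD| = 20.9, D = (-6.51, 14.8). So D.x = -6.51.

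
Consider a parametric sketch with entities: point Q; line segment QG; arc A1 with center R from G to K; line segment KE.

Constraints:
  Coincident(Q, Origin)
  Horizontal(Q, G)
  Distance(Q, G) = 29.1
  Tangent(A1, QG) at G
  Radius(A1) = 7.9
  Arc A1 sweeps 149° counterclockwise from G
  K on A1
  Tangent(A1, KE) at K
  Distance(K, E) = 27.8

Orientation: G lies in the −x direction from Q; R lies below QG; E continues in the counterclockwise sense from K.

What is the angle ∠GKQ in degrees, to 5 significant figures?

50.639°

Since A1 is tangent to QG there, RG ⟂ QG, so R = G + (0, -7.9) = (-29.100, -7.9000). On A1, G sits at bearing 90° from R; a 149° counterclockwise sweep puts K at bearing 239°, so K = R + 7.9·(cos 239°, sin 239°) = (-33.169, -14.672). Then cos ∠GKQ = KG·KQ / (|KG||KQ|), giving 50.639°.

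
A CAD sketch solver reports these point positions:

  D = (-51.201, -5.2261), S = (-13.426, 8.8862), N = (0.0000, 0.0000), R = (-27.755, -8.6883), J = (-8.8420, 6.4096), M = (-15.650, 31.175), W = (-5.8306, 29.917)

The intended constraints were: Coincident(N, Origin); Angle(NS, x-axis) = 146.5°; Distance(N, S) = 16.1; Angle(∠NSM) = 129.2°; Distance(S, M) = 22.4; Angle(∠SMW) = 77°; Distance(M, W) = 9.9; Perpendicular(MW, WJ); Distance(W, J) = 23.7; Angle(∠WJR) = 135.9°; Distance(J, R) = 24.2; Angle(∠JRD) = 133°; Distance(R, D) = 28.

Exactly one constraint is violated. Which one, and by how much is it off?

Distance(R, D) = 28 — off by 4.30.

N = (0.00, 0.00) ✓; NS at 146.5° ✓; |NS| = 16.10 ✓; ∠NSM = 129.2° ✓; |SM| = 22.40 ✓; ∠SMW = 77.00° ✓; |MW| = 9.900 ✓; ∠(MW, WJ) = 90.00° ✓; |WJ| = 23.70 ✓; ∠WJR = 135.9° ✓; |JR| = 24.20 ✓; ∠JRD = 133.0° ✓; |RD| = 23.70 ✗.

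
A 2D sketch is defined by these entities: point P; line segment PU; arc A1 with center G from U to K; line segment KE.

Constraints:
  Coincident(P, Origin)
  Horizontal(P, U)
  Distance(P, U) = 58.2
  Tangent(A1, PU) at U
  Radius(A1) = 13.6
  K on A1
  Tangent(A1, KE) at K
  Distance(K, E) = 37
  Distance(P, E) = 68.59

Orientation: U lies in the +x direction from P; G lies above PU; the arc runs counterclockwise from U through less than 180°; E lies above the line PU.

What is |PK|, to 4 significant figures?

72.30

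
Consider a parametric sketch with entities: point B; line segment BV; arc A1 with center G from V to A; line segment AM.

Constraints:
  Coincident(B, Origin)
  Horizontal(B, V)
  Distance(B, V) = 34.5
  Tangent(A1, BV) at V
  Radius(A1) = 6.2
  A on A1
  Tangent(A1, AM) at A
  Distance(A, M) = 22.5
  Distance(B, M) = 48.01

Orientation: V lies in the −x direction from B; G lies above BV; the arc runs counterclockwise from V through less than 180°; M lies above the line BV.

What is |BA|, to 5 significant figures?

30.139

B is at the origin; BV is horizontal with |BV| = 34.5 and V on the −x side, so V = (-34.500, 0.0000). A1 meets BV tangentially, so GV is at right angles to BV, so G = V + (0, 6.2) = (-34.500, 6.2000). Since GA ⟂ AM (tangency), |GM| = √(6.2² + 22.5²) = 23.339 regardless of where A sits on A1. So M lies on both circle(B, 48.01) and circle(G, 23.339); the above-BV intersection is M = (-38.059, 29.266). A is the foot of the tangent from M: A = (-28.844, 8.7393).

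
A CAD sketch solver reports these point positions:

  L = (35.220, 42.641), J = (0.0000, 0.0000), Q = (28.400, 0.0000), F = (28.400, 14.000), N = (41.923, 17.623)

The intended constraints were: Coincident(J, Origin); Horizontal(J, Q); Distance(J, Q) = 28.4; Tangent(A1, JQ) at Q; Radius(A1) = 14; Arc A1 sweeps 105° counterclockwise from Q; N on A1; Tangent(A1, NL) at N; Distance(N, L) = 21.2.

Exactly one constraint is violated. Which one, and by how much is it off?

Distance(N, L) = 21.2 — off by 4.70.

J = (0.00, 0.00) ✓; J.y = 0.00, Q.y = 0.00 ✓; |JQ| = 28.40 ✓; ∠(FQ, QJ) = 90.00° ✓; |FQ| = 14.00 ✓; bearing(F→N) − bearing(F→Q) = 105.0° ✓; |FN| = 14.00 ✓; ∠(FN, NL) = 90.00° ✓; |NL| = 25.90 ✗.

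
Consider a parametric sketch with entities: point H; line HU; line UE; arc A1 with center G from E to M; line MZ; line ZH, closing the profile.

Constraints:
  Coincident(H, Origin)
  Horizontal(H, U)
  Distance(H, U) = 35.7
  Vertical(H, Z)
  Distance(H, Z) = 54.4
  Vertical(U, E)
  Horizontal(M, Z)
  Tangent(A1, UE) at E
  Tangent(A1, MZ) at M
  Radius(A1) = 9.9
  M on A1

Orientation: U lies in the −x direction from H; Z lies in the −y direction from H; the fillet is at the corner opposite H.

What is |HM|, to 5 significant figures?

60.208

The virtual corner opposite H is at (-35.700, -54.400). Since A1 is tangent to UE there, GE ⟂ UE and since A1 is tangent to MZ there, GM ⟂ MZ, with radius 9.9, so the center G sits 9.9 in from both sides at G = (-25.800, -44.500). That places the tangent points at E = (-35.700, -44.500) on UE and M = (-25.800, -54.400) on MZ. Then |HM| = |M − H| = 60.208.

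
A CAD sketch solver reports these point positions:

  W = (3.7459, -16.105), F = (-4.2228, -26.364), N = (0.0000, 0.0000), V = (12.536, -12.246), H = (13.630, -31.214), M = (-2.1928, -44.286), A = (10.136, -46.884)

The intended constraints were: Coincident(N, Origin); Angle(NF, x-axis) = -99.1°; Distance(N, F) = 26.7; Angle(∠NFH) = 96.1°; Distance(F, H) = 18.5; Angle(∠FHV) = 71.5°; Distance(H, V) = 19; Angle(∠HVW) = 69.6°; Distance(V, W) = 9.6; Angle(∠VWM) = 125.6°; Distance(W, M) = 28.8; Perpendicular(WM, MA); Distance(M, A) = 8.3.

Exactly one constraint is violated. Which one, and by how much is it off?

Distance(M, A) = 8.3 — off by 4.30.

N = (0.00, 0.00) ✓; NF at -99.10° ✓; |NF| = 26.70 ✓; ∠NFH = 96.10° ✓; |FH| = 18.50 ✓; ∠FHV = 71.50° ✓; |HV| = 19.00 ✓; ∠HVW = 69.60° ✓; |VW| = 9.600 ✓; ∠VWM = 125.6° ✓; |WM| = 28.80 ✓; ∠(WM, MA) = 90.00° ✓; |MA| = 12.60 ✗.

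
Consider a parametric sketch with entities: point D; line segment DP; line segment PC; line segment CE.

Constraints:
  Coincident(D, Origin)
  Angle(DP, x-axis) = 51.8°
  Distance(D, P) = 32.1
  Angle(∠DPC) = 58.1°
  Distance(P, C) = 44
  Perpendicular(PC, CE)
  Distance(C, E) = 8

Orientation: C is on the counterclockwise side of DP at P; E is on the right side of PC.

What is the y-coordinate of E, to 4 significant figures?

38.01

D is at the origin; DP runs at 51.8° with length 32.1, so P = 32.1·(cos 51.8°, sin 51.8°) = (19.85, 25.23). ∠DPC = 58.1°, so PC runs at 51.8° + (180° − 58.1°) = 173.7° from the x-axis; with |PC| = 44.0, C = P + 44.0·(cos 173.7°, sin 173.7°) = (-23.88, 30.05). PC is perpendicular to CE; with |CE| = 8.0 on the right of PC, E = C + 8.0·(0.1097, 0.9940) = (-23.01, 38.01). So E.y = 38.01.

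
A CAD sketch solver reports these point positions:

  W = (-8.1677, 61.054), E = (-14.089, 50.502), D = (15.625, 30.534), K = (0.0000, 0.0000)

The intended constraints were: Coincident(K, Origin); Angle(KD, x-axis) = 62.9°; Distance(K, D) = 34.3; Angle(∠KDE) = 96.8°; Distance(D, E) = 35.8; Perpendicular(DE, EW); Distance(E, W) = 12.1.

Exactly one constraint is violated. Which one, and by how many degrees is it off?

Perpendicular(DE, EW) — off by 4.60°.

K = (0.00, 0.00) ✓; KD at 62.90° ✓; |KD| = 34.30 ✓; ∠KDE = 96.80° ✓; |DE| = 35.80 ✓; ∠(DE, EW) = 85.40° ✗; |EW| = 12.10 ✓.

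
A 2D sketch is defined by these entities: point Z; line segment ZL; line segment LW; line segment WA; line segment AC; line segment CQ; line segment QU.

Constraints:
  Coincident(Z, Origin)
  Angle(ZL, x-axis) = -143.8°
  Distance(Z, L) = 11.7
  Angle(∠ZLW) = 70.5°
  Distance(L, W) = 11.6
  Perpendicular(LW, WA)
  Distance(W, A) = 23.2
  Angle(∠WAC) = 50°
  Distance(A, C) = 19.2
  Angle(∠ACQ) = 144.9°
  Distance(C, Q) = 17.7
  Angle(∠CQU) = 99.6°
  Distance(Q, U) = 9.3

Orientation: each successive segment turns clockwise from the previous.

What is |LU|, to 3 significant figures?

10.1

Z is at the origin; ZL runs at -143.8° with length 11.7, so L = (-9.44, -6.91). ∠ZLW = 70.5° gives LW at 107° from the x-axis; with |LW| = 11.6, W = (-12.8, 4.20). LW is perpendicular to WA, so WA runs at 16.7°; with |WA| = 23.2, A = (9.45, 10.9). ∠WAC = 50.0° gives AC at -113° from the x-axis; with |AC| = 19.2, C = (1.85, -6.77). ∠ACQ = 144.9° gives CQ at -148° from the x-axis; with |CQ| = 17.7, Q = (-13.2, -16.0). ∠CQU = 99.6° gives QU at 131° from the x-axis; with |QU| = 9.3, U = (-19.3, -9.04). Then |LU| = |U − L| = 10.1.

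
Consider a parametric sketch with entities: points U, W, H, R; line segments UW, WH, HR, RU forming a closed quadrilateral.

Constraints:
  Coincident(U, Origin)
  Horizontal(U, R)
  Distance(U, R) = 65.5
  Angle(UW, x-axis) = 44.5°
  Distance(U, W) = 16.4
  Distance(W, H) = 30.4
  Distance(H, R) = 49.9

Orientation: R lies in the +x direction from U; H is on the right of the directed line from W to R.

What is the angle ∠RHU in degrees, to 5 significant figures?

115.29°

Checks: U.y = 0.00, R.y = 0.00 ✓; |WH| = 30.40 ✓; |HR| = 49.90 ✓.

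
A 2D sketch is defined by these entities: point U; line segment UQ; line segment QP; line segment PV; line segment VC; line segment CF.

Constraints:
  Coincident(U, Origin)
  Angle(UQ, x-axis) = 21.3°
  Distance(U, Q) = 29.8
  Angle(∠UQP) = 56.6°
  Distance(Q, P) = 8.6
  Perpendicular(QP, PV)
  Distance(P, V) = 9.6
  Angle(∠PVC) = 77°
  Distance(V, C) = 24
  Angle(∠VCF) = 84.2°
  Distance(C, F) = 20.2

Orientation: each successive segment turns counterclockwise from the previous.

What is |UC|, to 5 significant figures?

37.421

U is at the origin; UQ runs at 21.3° with length 29.8, so Q = (27.764, 10.825). ∠UQP = 56.6° gives QP at 144.70° from the x-axis; with |QP| = 8.6, P = (20.746, 15.794). QP is perpendicular to PV, so PV runs at -125.30°; with |PV| = 9.6, V = (15.198, 7.9595). ∠PVC = 77.0° gives VC at -22.300° from the x-axis; with |VC| = 24.0, C = (37.403, -1.1474). Then |UC| = |C − U| = 37.421.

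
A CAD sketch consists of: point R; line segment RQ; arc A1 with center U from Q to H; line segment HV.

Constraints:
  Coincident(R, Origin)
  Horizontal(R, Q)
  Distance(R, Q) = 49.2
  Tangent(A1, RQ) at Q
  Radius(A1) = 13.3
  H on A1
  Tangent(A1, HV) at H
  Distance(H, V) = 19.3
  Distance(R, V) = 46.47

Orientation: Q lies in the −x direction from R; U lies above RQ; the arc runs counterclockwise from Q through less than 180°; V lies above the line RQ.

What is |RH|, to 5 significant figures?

37.947

R is at the origin; R and Q share the same y with |RQ| = 49.2 and Q on the −x side, so Q = (-49.200, 0.0000). Tangency of A1 to RQ means the radius UQ is perpendicular to RQ, so U = Q + (0, 13.3) = (-49.200, 13.300). Since UH ⟂ HV (tangency), |UV| = √(13.3² + 19.3²) = 23.439 regardless of where H sits on A1. So V lies on both circle(R, 46.47) and circle(U, 23.439); the above-RQ intersection is V = (-34.279, 31.376). H is the foot of the tangent from V: H = (-35.950, 12.148).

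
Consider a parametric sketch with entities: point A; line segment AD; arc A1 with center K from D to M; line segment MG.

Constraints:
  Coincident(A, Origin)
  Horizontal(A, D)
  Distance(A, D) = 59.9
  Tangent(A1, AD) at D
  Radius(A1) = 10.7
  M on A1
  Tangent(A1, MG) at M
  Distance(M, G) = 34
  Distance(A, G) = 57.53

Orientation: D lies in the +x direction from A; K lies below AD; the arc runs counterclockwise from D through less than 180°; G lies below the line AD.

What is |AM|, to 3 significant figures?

50.2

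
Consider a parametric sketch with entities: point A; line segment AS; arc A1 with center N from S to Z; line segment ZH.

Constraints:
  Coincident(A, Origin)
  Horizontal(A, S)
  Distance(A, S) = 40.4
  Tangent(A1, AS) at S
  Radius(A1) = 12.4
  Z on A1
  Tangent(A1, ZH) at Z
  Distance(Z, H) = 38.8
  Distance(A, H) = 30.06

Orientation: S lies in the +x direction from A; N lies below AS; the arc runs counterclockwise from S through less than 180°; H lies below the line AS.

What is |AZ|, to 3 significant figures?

32.1

A is at the origin; AS is horizontal with |AS| = 40.4 and S on the +x side, so S = (40.4, 0.00). The tangent condition forces NS to be normal to AS, so N = S + (0, -12.4) = (40.4, -12.4). Since NZ ⟂ ZH (tangency), |NH| = √(12.4² + 38.8²) = 40.7 regardless of where Z sits on A1. So H lies on both circle(A, 30.06) and circle(N, 40.7); the below-AS intersection is H = (3.59, -29.8). Z is the foot of the tangent from H: Z = (31.9, -3.34).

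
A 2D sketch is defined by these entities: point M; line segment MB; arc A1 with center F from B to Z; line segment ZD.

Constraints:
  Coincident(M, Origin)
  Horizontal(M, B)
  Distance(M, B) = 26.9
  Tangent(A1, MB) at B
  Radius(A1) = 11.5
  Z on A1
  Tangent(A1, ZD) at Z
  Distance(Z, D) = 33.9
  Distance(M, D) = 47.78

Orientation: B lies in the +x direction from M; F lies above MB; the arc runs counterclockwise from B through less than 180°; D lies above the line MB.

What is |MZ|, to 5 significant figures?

40.482

Checks: |MB| = 26.90 ✓; |FZ| = 11.50 ✓; ∠(FZ, ZD) = 90.00° ✓; |ZD| = 33.90 ✓; |MD| = 47.78 ✓.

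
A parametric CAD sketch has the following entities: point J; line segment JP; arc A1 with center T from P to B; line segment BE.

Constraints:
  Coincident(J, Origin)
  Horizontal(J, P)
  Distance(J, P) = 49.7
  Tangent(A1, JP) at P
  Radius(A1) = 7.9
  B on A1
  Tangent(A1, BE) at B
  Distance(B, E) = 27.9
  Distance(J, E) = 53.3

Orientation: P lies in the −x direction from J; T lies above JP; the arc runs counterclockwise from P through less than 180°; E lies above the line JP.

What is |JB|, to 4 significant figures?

42.46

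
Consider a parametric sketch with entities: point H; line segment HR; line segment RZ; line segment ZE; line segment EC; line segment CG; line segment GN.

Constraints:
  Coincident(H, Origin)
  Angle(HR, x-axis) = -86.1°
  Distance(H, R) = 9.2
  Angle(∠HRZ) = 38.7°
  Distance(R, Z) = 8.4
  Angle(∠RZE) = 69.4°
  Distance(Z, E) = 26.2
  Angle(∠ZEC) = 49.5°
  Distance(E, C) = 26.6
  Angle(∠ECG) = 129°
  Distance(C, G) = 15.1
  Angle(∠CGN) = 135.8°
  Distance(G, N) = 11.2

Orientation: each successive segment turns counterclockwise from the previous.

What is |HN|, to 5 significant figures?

23.527

H is at the origin; HR runs at -86.1° with length 9.2, so R = (0.62574, -9.1787). ∠HRZ = 38.7° gives RZ at 55.200° from the x-axis; with |RZ| = 8.4, Z = (5.4197, -2.2810). ∠RZE = 69.4° gives ZE at 165.80° from the x-axis; with |ZE| = 26.2, E = (-19.980, 4.1460). ∠ZEC = 49.5° gives EC at -63.700° from the x-axis; with |EC| = 26.6, C = (-8.1940, -19.701). ∠ECG = 129.0° gives CG at -12.700° from the x-axis; with |CG| = 15.1, G = (6.5365, -23.020). ∠CGN = 135.8° gives GN at 31.500° from the x-axis; with |GN| = 11.2, N = (16.086, -17.168). Then |HN| = |N − H| = 23.527.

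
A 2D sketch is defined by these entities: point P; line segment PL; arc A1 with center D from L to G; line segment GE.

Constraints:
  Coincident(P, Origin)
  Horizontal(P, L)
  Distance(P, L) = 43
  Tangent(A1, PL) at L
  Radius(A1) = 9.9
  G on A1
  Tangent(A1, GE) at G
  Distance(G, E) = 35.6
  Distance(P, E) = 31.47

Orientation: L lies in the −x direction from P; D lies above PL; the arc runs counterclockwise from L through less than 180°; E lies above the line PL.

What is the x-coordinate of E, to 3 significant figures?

-11.5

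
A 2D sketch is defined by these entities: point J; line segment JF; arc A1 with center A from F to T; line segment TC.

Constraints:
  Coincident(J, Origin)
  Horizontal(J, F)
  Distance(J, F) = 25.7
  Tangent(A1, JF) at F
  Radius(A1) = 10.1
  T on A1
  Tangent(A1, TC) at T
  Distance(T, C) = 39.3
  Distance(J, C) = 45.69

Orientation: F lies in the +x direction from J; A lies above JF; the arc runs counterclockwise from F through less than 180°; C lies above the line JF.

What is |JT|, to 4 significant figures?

37.14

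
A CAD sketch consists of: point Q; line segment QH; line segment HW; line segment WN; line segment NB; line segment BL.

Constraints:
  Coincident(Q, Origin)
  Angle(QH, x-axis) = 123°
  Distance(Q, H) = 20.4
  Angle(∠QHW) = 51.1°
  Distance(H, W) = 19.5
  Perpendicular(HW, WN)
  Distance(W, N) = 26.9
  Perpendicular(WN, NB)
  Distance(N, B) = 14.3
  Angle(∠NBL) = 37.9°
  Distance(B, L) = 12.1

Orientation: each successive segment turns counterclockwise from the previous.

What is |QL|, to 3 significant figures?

4.08

Q is at the origin; QH runs at 123.0° with length 20.4, so H = (-11.1, 17.1). ∠QHW = 51.1° gives HW at -108° from the x-axis; with |HW| = 19.5, W = (-17.2, -1.43). HW is perpendicular to WN, so WN runs at -18.1°; with |WN| = 26.9, N = (8.40, -9.78). WN ⟂ NB, so NB runs at 71.9°; with |NB| = 14.3, B = (12.8, 3.81). ∠NBL = 37.9° gives BL at -146° from the x-axis; with |BL| = 12.1, L = (2.81, -2.96). Then |QL| = |L − Q| = 4.08.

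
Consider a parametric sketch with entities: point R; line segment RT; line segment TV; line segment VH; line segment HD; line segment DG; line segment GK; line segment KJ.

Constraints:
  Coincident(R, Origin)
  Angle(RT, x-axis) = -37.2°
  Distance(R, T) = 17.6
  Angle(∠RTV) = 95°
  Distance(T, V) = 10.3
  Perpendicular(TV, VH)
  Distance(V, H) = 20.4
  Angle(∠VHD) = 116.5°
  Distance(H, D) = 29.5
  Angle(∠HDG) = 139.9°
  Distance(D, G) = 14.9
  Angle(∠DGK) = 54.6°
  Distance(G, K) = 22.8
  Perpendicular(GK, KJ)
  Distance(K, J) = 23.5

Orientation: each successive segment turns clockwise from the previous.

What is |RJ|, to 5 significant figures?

15.716

R is at the origin; RT runs at -37.2° with length 17.6, so T = (14.019, -10.641). ∠RTV = 95.0° gives TV at -122.20° from the x-axis; with |TV| = 10.3, V = (8.5303, -19.357). The perpendicularity gives VH at right angles to TV, so VH runs at 147.80°; with |VH| = 20.4, H = (-8.7320, -8.4861). ∠VHD = 116.5° gives HD at 84.300° from the x-axis; with |HD| = 29.5, D = (-5.8021, 20.868). ∠HDG = 139.9° gives DG at 44.200° from the x-axis; with |DG| = 14.9, G = (4.8799, 31.256). ∠DGK = 54.6° gives GK at -81.200° from the x-axis; with |GK| = 22.8, K = (8.3679, 8.7242). GK is perpendicular to KJ, so KJ runs at -171.20°; with |KJ| = 23.5, J = (-14.855, 5.1291). Then |RJ| = |J − R| = 15.716.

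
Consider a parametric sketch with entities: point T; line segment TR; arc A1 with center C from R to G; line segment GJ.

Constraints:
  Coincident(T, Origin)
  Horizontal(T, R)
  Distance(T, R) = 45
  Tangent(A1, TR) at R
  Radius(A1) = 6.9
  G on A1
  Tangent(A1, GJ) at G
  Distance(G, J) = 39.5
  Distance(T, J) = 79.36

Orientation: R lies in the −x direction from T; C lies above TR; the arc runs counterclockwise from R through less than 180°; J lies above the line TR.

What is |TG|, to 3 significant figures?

42.0

Checks: |CG| = 6.900 ✓; ∠(CG, GJ) = 90.00° ✓; |GJ| = 39.50 ✓; |TJ| = 79.36 ✓.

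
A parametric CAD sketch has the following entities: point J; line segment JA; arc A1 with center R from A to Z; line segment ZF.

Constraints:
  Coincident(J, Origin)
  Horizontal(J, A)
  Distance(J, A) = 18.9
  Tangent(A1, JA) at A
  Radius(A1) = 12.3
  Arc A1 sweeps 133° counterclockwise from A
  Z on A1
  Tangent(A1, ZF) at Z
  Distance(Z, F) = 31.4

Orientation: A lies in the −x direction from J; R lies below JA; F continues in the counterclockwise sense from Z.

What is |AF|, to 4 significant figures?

45.39

On A1, A sits at bearing 90° from R; a 133° counterclockwise sweep puts Z at bearing 223°, so Z = R + 12.3·(cos 223°, sin 223°) = (-27.90, -20.69). The tangent condition forces RZ to be normal to ZF, so ZF runs along (−sin 223°, cos 223°); with |ZF| = 31.4, F = (-6.481, -43.65). Then |AF| = |F − A| = 45.39.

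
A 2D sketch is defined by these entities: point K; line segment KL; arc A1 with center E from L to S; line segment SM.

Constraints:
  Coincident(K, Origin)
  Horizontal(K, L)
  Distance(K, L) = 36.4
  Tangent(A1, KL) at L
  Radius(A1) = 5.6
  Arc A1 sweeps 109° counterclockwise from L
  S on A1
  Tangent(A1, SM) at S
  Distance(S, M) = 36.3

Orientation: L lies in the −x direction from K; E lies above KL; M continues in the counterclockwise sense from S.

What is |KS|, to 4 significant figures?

31.98

K is at the origin; KL is horizontal with |KL| = 36.4 and L on the −x side, so L = (-36.40, 0.000). The tangent condition forces EL to be normal to KL, so E = L + (0, 5.6) = (-36.40, 5.600). On A1, L sits at bearing -90° from E; a 109° counterclockwise sweep puts S at bearing 19°, so S = E + 5.6·(cos 19°, sin 19°) = (-31.11, 7.423). Then |KS| = |S − K| = 31.98.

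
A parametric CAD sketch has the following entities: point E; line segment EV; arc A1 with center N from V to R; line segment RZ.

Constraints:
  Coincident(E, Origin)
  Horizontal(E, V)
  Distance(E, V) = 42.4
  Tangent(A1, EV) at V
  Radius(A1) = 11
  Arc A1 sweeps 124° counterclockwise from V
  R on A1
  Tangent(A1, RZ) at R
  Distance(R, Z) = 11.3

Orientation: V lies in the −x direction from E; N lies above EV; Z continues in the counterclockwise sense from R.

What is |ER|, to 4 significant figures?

37.44

E is at the origin; EV is horizontal with |EV| = 42.4 and V on the −x side, so V = (-42.40, 0.000). Since A1 is tangent to EV there, NV ⟂ EV, so N = V + (0, 11) = (-42.40, 11.00). On A1, V sits at bearing -90° from N; a 124° counterclockwise sweep puts R at bearing 34°, so R = N + 11.0·(cos 34°, sin 34°) = (-33.28, 17.15). Then |ER| = |R − E| = 37.44.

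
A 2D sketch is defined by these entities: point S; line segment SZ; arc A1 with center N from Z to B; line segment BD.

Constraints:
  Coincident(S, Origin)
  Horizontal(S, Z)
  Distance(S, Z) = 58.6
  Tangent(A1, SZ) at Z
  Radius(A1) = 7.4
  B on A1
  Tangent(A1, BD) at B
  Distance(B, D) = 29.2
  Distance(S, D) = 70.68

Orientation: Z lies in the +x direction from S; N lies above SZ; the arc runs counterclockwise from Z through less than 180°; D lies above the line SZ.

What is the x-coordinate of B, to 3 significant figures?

65.8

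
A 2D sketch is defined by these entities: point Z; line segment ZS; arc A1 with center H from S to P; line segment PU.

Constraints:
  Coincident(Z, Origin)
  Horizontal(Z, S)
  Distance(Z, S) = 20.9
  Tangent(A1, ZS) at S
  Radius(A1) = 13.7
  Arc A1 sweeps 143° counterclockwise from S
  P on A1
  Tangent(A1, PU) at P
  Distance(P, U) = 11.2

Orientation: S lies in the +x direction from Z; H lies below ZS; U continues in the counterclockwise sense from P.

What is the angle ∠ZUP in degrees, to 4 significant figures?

18.46°

On A1, S sits at bearing 90° from H; a 143° counterclockwise sweep puts P at bearing 233°, so P = H + 13.7·(cos 233°, sin 233°) = (12.66, -24.64). A1 meets PU tangentially, so HP is at right angles to PU, so PU runs along (−sin 233°, cos 233°); with |PU| = 11.2, U = (21.60, -31.38). Then cos ∠ZUP = UZ·UP / (|UZ||UP|), giving 18.46°.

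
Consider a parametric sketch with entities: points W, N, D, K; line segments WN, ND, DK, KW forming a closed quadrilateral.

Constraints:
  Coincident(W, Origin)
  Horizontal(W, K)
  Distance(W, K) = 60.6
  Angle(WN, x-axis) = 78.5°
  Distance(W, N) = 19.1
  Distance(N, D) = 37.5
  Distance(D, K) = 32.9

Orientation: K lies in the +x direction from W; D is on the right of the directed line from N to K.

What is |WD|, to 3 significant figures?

30.4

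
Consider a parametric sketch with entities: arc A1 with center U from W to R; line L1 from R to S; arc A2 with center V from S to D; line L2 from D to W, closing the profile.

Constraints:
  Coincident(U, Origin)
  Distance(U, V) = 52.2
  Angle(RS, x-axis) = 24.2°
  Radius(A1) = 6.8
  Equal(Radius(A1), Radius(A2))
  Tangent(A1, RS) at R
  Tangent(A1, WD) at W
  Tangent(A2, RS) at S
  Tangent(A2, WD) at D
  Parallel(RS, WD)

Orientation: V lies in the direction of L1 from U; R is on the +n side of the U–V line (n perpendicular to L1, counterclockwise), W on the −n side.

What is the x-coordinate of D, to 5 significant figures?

50.400

The slot axis is L1's direction at 24.2°, so u = (cos 24.2°, sin 24.2°) = (0.91212, 0.40992) and n = (−sin 24.2°, cos 24.2°) = (-0.40992, 0.91212). U is at the origin and V lies 52.2 along u from U, so V = 52.2·u = (47.613, 21.398). Tangency of A1 to both parallel lines with radius 6.8 puts R and W at U ± 6.8·n: R = (-2.7875, 6.2024), W = (2.7875, -6.2024). Equal radii place S and D the same way about V: S = V + 6.8·n = (44.825, 27.600), D = V − 6.8·n = (50.400, 15.196). So D.x = 50.400.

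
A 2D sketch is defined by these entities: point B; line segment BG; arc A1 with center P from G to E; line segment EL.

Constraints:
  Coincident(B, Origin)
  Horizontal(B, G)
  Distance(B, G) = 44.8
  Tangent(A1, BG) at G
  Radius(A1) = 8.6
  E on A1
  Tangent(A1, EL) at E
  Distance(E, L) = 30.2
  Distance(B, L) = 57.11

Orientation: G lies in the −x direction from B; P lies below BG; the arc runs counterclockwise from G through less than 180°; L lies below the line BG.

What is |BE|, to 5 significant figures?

54.060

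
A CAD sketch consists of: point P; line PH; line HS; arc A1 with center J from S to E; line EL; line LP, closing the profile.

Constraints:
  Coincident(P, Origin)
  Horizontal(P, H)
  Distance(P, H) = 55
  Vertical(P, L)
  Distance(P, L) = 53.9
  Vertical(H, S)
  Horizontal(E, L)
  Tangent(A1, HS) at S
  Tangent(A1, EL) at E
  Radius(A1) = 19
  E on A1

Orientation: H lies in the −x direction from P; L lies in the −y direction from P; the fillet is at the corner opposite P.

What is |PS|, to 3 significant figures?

65.1

The virtual corner opposite P is at (-55.0, -53.9). Since A1 is tangent to HS there, JS ⟂ HS and since A1 is tangent to EL there, JE ⟂ EL, with radius 19.0, so the center J sits 19.0 in from both sides at J = (-36.0, -34.9). That places the tangent points at S = (-55.0, -34.9) on HS and E = (-36.0, -53.9) on EL. Then |PS| = |S − P| = 65.1.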